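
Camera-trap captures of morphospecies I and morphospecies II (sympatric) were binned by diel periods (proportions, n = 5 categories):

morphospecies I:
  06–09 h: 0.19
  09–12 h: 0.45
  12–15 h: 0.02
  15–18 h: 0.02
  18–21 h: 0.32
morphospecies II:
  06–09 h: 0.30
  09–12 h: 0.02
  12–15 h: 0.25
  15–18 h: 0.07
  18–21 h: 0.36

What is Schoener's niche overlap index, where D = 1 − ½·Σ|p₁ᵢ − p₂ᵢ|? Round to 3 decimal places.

0.570

Σ|p₁ᵢ − p₂ᵢ| = 0.11 + 0.43 + 0.23 + 0.05 + 0.04 = 0.86
D = 1 − ½ × 0.86 = 1 − 0.430 = 0.57000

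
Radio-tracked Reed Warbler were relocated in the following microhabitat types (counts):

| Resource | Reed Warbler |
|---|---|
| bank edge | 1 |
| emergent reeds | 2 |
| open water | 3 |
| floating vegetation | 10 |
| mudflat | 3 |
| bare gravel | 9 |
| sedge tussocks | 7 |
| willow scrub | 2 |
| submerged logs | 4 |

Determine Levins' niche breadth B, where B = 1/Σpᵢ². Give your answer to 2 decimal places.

6.16

Proportions for Reed Warbler (n=41): 1/41=0.0244, 2/41=0.0488, 3/41=0.0732, 10/41=0.2439, 3/41=0.0732, 9/41=0.2195, 7/41=0.1707, 2/41=0.0488, 4/41=0.0976
Σpᵢ² = 0.0244² + 0.0488² + 0.0732² + 0.2439² + 0.0732² + 0.2195² + 0.1707² + 0.0488² + 0.0976² = 0.000595 + 0.002381 + 0.005358 + 0.059487 + 0.005358 + 0.048180 + 0.029138 + 0.002381 + 0.009526 = 0.162404
B = 1 / 0.162404 = 6.1575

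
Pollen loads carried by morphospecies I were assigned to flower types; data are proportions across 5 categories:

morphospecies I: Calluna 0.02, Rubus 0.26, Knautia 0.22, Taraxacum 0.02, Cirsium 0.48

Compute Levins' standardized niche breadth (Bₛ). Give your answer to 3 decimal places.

0.470

Σpᵢ² = 0.02² + 0.26² + 0.22² + 0.02² + 0.48² = 0.0004 + 0.0676 + 0.0484 + 0.0004 + 0.2304 = 0.3472
B = 1 / 0.3472 = 2.88018
Bₛ = (B − 1)/(n − 1) = (2.88018 − 1)/(5 − 1) = 1.88018/4 = 0.47005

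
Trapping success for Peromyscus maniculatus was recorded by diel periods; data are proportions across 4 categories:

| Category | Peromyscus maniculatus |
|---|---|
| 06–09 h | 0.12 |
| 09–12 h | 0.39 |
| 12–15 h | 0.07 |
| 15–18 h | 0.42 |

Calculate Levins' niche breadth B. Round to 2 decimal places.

Σpᵢ² = 0.12² + 0.39² + 0.07² + 0.42² = 0.0144 + 0.1521 + 0.0049 + 0.1764 = 0.3478
B = 1 / 0.3478 = 2.8752

2.88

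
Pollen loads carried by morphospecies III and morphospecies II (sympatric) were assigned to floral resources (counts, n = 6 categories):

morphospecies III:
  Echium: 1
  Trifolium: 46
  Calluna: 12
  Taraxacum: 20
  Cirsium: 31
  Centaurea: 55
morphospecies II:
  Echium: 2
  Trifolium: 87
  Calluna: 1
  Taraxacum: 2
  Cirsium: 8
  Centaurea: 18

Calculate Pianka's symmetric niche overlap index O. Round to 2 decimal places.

0.73

Proportions for morphospecies III (n=165): 1/165=0.0061, 46/165=0.2788, 12/165=0.0727, 20/165=0.1212, 31/165=0.1879, 55/165=0.3333
Proportions for morphospecies II (n=118): 2/118=0.0169, 87/118=0.7373, 1/118=0.0085, 2/118=0.0169, 8/118=0.0678, 18/118=0.1525
Σ p₁ᵢp₂ᵢ = 0.000103 + 0.205559 + 0.000618 + 0.002048 + 0.012740 + 0.050828 = 0.271896
Σp_1ᵢ² = 0.0061² + 0.2788² + 0.0727² + 0.1212² + 0.1879² + 0.3333² = 0.000037 + 0.077729 + 0.005285 + 0.014689 + 0.035306 + 0.111089 = 0.244135
Σp_2ᵢ² = 0.0169² + 0.7373² + 0.0085² + 0.0169² + 0.0678² + 0.1525² = 0.000286 + 0.543611 + 0.000072 + 0.000286 + 0.004597 + 0.023256 = 0.572108
O = 0.271896 / √(0.244135 × 0.572108) = 0.271896 / 0.3737266 = 0.7275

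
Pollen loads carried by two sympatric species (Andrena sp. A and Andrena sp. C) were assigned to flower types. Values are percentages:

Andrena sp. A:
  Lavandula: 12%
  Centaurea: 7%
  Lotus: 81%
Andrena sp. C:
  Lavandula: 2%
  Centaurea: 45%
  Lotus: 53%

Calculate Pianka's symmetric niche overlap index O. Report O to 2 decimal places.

0.81

Convert percentages to proportions (divide by 100).
Σ p₁ᵢp₂ᵢ = 0.0024 + 0.0315 + 0.4293 = 0.4632
Σp_1ᵢ² = 0.12² + 0.07² + 0.81² = 0.0144 + 0.0049 + 0.6561 = 0.6754
Σp_2ᵢ² = 0.02² + 0.45² + 0.53² = 0.0004 + 0.2025 + 0.2809 = 0.4838
O = 0.4632 / √(0.6754 × 0.4838) = 0.4632 / 0.57163 = 0.8103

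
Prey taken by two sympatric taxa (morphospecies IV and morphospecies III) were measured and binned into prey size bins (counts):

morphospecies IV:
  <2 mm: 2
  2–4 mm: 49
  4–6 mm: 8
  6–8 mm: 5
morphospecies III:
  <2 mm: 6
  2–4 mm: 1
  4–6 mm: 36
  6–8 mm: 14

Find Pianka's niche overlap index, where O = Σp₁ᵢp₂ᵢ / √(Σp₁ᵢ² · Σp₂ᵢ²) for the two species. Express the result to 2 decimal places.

0.21

Proportions for morphospecies IV (n=64): 2/64=0.0313, 49/64=0.7656, 8/64=0.1250, 5/64=0.0781
Proportions for morphospecies III (n=57): 6/57=0.1053, 1/57=0.0175, 36/57=0.6316, 14/57=0.2456
Σ p₁ᵢp₂ᵢ = 0.003296 + 0.013398 + 0.078950 + 0.019181 = 0.114825
Σp_1ᵢ² = 0.0313² + 0.7656² + 0.1250² + 0.0781² = 0.000980 + 0.586143 + 0.015625 + 0.006100 = 0.608848
Σp_2ᵢ² = 0.1053² + 0.0175² + 0.6316² + 0.2456² = 0.011088 + 0.000306 + 0.398919 + 0.060319 = 0.470632
O = 0.114825 / √(0.608848 × 0.470632) = 0.114825 / 0.5352974 = 0.2145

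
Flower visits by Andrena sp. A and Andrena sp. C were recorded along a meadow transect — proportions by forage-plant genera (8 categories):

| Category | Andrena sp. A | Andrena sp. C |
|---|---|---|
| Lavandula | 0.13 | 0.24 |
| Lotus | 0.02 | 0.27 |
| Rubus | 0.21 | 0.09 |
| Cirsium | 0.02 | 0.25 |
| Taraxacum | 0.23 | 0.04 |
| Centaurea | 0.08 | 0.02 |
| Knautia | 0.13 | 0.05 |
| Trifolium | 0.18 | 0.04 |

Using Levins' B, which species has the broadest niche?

Andrena sp. A

Σp_Aᵢ² = 0.13² + 0.02² + 0.21² + 0.02² + 0.23² + 0.08² + 0.13² + 0.18² = 0.0169 + 0.0004 + 0.0441 + 0.0004 + 0.0529 + 0.0064 + 0.0169 + 0.0324 = 0.1704
B_A = 1 / 0.1704 = 5.8685
Σp_Cᵢ² = 0.24² + 0.27² + 0.09² + 0.25² + 0.04² + 0.02² + 0.05² + 0.04² = 0.0576 + 0.0729 + 0.0081 + 0.0625 + 0.0016 + 0.0004 + 0.0025 + 0.0016 = 0.2072
B_C = 1 / 0.2072 = 4.8263
Highest B → broadest niche (most generalist): Andrena sp. A (B = 5.87).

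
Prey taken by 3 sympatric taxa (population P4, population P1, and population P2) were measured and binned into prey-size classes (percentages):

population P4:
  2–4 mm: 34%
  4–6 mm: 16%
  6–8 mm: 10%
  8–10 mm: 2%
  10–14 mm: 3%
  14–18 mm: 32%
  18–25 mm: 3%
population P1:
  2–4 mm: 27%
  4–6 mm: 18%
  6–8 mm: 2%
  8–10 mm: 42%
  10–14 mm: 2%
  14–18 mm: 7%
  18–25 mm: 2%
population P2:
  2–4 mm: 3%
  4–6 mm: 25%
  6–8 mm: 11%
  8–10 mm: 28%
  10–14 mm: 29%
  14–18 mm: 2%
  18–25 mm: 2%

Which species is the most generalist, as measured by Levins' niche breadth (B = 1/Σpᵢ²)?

Convert percentages to proportions (divide by 100).
Σp_P4ᵢ² = 0.34² + 0.16² + 0.10² + 0.02² + 0.03² + 0.32² + 0.03² = 0.1156 + 0.0256 + 0.0100 + 0.0004 + 0.0009 + 0.1024 + 0.0009 = 0.2558
B_P4 = 1 / 0.2558 = 3.9093
Σp_P1ᵢ² = 0.27² + 0.18² + 0.02² + 0.42² + 0.02² + 0.07² + 0.02² = 0.0729 + 0.0324 + 0.0004 + 0.1764 + 0.0004 + 0.0049 + 0.0004 = 0.2878
B_P1 = 1 / 0.2878 = 3.4746
Σp_P2ᵢ² = 0.03² + 0.25² + 0.11² + 0.28² + 0.29² + 0.02² + 0.02² = 0.0009 + 0.0625 + 0.0121 + 0.0784 + 0.0841 + 0.0004 + 0.0004 = 0.2388
B_P2 = 1 / 0.2388 = 4.1876
Highest B → broadest niche (most generalist): population P2 (B = 4.19).

population P2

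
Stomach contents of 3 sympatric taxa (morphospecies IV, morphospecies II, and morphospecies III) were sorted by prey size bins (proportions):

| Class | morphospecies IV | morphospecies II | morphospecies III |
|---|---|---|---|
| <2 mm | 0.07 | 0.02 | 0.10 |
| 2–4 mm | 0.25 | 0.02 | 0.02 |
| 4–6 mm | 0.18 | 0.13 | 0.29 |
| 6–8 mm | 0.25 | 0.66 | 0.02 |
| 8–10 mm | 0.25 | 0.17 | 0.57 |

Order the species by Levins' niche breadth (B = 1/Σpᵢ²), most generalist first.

Σp_IVᵢ² = 0.07² + 0.25² + 0.18² + 0.25² + 0.25² = 0.0049 + 0.0625 + 0.0324 + 0.0625 + 0.0625 = 0.2248
B_IV = 1 / 0.2248 = 4.4484
Σp_IIᵢ² = 0.02² + 0.02² + 0.13² + 0.66² + 0.17² = 0.0004 + 0.0004 + 0.0169 + 0.4356 + 0.0289 = 0.4822
B_II = 1 / 0.4822 = 2.0738
Σp_IIIᵢ² = 0.10² + 0.02² + 0.29² + 0.02² + 0.57² = 0.0100 + 0.0004 + 0.0841 + 0.0004 + 0.3249 = 0.4198
B_III = 1 / 0.4198 = 2.3821
Ranking by B (broadest → narrowest): morphospecies IV (4.45) > morphospecies III (2.38) > morphospecies II (2.07)

morphospecies IV > morphospecies III > morphospecies II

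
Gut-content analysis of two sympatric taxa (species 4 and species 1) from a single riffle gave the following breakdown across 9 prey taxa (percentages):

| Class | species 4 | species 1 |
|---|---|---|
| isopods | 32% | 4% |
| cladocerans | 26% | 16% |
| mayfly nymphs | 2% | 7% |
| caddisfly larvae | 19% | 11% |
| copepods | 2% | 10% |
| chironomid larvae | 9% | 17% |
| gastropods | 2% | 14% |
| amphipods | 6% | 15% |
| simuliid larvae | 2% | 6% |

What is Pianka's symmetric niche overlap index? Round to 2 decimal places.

Convert percentages to proportions (divide by 100).
Σ p₁ᵢp₂ᵢ = 0.0128 + 0.0416 + 0.0014 + 0.0209 + 0.0020 + 0.0153 + 0.0028 + 0.0090 + 0.0012 = 0.1070
Σp_1ᵢ² = 0.32² + 0.26² + 0.02² + 0.19² + 0.02² + 0.09² + 0.02² + 0.06² + 0.02² = 0.1024 + 0.0676 + 0.0004 + 0.0361 + 0.0004 + 0.0081 + 0.0004 + 0.0036 + 0.0004 = 0.2194
Σp_2ᵢ² = 0.04² + 0.16² + 0.07² + 0.11² + 0.10² + 0.17² + 0.14² + 0.15² + 0.06² = 0.0016 + 0.0256 + 0.0049 + 0.0121 + 0.0100 + 0.0289 + 0.0196 + 0.0225 + 0.0036 = 0.1288
O = 0.1070 / √(0.2194 × 0.1288) = 0.1070 / 0.16810 = 0.6365

0.64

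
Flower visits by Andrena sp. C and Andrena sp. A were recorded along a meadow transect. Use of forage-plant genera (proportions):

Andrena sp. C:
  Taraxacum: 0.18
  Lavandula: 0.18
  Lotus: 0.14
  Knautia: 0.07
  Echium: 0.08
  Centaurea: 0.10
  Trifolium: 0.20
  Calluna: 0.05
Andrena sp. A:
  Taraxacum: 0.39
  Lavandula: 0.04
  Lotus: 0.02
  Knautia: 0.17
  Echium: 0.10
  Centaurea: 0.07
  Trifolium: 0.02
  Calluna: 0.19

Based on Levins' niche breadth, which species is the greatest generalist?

Σp_Cᵢ² = 0.18² + 0.18² + 0.14² + 0.07² + 0.08² + 0.10² + 0.20² + 0.05² = 0.0324 + 0.0324 + 0.0196 + 0.0049 + 0.0064 + 0.0100 + 0.0400 + 0.0025 = 0.1482
B_C = 1 / 0.1482 = 6.7476
Σp_Aᵢ² = 0.39² + 0.04² + 0.02² + 0.17² + 0.10² + 0.07² + 0.02² + 0.19² = 0.1521 + 0.0016 + 0.0004 + 0.0289 + 0.0100 + 0.0049 + 0.0004 + 0.0361 = 0.2344
B_A = 1 / 0.2344 = 4.2662
Highest B → broadest niche (most generalist): Andrena sp. C (B = 6.75).

Andrena sp. C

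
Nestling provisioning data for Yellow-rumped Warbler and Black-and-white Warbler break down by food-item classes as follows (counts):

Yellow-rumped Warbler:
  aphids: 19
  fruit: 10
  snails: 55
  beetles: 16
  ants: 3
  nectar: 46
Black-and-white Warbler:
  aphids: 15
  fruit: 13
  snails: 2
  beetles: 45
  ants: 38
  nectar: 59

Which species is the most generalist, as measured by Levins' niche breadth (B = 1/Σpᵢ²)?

Black-and-white Warbler

Proportions for Yellow-rumped Warbler (n=149): 19/149=0.1275, 10/149=0.0671, 55/149=0.3691, 16/149=0.1074, 3/149=0.0201, 46/149=0.3087
Proportions for Black-and-white Warbler (n=172): 15/172=0.0872, 13/172=0.0756, 2/172=0.0116, 45/172=0.2616, 38/172=0.2209, 59/172=0.3430
Σp_Yellᵢ² = 0.1275² + 0.0671² + 0.3691² + 0.1074² + 0.0201² + 0.3087² = 0.016256 + 0.004502 + 0.136235 + 0.011535 + 0.000404 + 0.095296 = 0.264228
B_Yell = 1 / 0.264228 = 3.7846
Σp_Blacᵢ² = 0.0872² + 0.0756² + 0.0116² + 0.2616² + 0.2209² + 0.3430² = 0.007604 + 0.005715 + 0.000135 + 0.068435 + 0.048797 + 0.117649 = 0.248335
B_Blac = 1 / 0.248335 = 4.0268
Highest B → broadest niche (most generalist): Black-and-white Warbler (B = 4.03).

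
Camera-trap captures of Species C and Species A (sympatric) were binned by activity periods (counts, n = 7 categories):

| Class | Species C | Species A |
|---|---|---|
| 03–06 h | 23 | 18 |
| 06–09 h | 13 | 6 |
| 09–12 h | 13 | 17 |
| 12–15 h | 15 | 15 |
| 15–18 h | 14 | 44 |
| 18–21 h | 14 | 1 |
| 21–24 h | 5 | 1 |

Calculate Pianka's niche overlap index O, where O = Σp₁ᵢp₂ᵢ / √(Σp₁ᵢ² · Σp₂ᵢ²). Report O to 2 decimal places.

0.76

Proportions for Species C (n=97): 23/97=0.2371, 13/97=0.1340, 13/97=0.1340, 15/97=0.1546, 14/97=0.1443, 14/97=0.1443, 5/97=0.0515
Proportions for Species A (n=102): 18/102=0.1765, 6/102=0.0588, 17/102=0.1667, 15/102=0.1471, 44/102=0.4314, 1/102=0.0098, 1/102=0.0098
Σ p₁ᵢp₂ᵢ = 0.041848 + 0.007879 + 0.022338 + 0.022742 + 0.062251 + 0.001414 + 0.000505 = 0.158977
Σp_1ᵢ² = 0.2371² + 0.1340² + 0.1340² + 0.1546² + 0.1443² + 0.1443² + 0.0515² = 0.056216 + 0.017956 + 0.017956 + 0.023901 + 0.020822 + 0.020822 + 0.002652 = 0.160325
Σp_2ᵢ² = 0.1765² + 0.0588² + 0.1667² + 0.1471² + 0.4314² + 0.0098² + 0.0098² = 0.031152 + 0.003457 + 0.027789 + 0.021638 + 0.186106 + 0.000096 + 0.000096 = 0.270334
O = 0.158977 / √(0.160325 × 0.270334) = 0.158977 / 0.2081857 = 0.7636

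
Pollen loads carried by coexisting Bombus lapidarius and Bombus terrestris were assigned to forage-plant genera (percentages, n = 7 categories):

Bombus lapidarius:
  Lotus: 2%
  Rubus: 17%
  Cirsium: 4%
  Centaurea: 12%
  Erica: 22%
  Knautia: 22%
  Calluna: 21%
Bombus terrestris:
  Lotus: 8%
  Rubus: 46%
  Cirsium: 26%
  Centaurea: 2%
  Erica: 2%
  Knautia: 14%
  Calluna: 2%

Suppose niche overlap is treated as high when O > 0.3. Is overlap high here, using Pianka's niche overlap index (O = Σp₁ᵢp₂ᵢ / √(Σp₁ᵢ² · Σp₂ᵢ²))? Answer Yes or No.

Yes

Convert percentages to proportions (divide by 100).
Σ p₁ᵢp₂ᵢ = 0.0016 + 0.0782 + 0.0104 + 0.0024 + 0.0044 + 0.0308 + 0.0042 = 0.1320
Σp_1ᵢ² = 0.02² + 0.17² + 0.04² + 0.12² + 0.22² + 0.22² + 0.21² = 0.0004 + 0.0289 + 0.0016 + 0.0144 + 0.0484 + 0.0484 + 0.0441 = 0.1862
Σp_2ᵢ² = 0.08² + 0.46² + 0.26² + 0.02² + 0.02² + 0.14² + 0.02² = 0.0064 + 0.2116 + 0.0676 + 0.0004 + 0.0004 + 0.0196 + 0.0004 = 0.3064
O = 0.1320 / √(0.1862 × 0.3064) = 0.1320 / 0.23885 = 0.5526
O = 0.5526 > 0.3 → Yes.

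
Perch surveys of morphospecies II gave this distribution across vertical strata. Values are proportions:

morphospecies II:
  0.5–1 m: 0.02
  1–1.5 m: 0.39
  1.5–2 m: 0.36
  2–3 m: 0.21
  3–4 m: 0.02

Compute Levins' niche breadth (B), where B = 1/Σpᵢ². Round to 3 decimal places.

Σpᵢ² = 0.02² + 0.39² + 0.36² + 0.21² + 0.02² = 0.0004 + 0.1521 + 0.1296 + 0.0441 + 0.0004 = 0.3266
B = 1 / 0.3266 = 3.06185

3.062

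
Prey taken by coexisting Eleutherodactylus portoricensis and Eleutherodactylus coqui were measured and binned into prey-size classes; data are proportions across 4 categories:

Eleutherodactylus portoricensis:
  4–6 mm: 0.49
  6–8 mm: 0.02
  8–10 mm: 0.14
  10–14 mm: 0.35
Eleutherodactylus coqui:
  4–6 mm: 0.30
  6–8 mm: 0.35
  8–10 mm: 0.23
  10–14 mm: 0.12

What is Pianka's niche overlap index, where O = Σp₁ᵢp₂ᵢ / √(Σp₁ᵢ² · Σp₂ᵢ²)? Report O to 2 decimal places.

Σ p₁ᵢp₂ᵢ = 0.1470 + 0.0070 + 0.0322 + 0.0420 = 0.2282
Σp_1ᵢ² = 0.49² + 0.02² + 0.14² + 0.35² = 0.2401 + 0.0004 + 0.0196 + 0.1225 = 0.3826
Σp_2ᵢ² = 0.30² + 0.35² + 0.23² + 0.12² = 0.0900 + 0.1225 + 0.0529 + 0.0144 = 0.2798
O = 0.2282 / √(0.3826 × 0.2798) = 0.2282 / 0.32719 = 0.6975

0.70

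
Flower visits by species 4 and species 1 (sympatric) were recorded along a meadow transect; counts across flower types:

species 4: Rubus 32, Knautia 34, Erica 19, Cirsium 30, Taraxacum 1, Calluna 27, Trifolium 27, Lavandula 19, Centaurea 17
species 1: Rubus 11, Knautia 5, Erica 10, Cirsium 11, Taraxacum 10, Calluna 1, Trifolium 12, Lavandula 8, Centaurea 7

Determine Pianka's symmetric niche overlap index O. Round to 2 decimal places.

0.83

Proportions for species 4 (n=206): 32/206=0.1553, 34/206=0.1650, 19/206=0.0922, 30/206=0.1456, 1/206=0.0049, 27/206=0.1311, 27/206=0.1311, 19/206=0.0922, 17/206=0.0825
Proportions for species 1 (n=75): 11/75=0.1467, 5/75=0.0667, 10/75=0.1333, 11/75=0.1467, 10/75=0.1333, 1/75=0.0133, 12/75=0.1600, 8/75=0.1067, 7/75=0.0933
Σ p₁ᵢp₂ᵢ = 0.022783 + 0.011006 + 0.012290 + 0.021360 + 0.000653 + 0.001744 + 0.020976 + 0.009838 + 0.007697 = 0.108347
Σp_1ᵢ² = 0.1553² + 0.1650² + 0.0922² + 0.1456² + 0.0049² + 0.1311² + 0.1311² + 0.0922² + 0.0825² = 0.024118 + 0.027225 + 0.008501 + 0.021199 + 0.000024 + 0.017187 + 0.017187 + 0.008501 + 0.006806 = 0.130748
Σp_2ᵢ² = 0.1467² + 0.0667² + 0.1333² + 0.1467² + 0.1333² + 0.0133² + 0.1600² + 0.1067² + 0.0933² = 0.021521 + 0.004449 + 0.017769 + 0.021521 + 0.017769 + 0.000177 + 0.025600 + 0.011385 + 0.008705 = 0.128896
O = 0.108347 / √(0.130748 × 0.128896) = 0.108347 / 0.1298187 = 0.8346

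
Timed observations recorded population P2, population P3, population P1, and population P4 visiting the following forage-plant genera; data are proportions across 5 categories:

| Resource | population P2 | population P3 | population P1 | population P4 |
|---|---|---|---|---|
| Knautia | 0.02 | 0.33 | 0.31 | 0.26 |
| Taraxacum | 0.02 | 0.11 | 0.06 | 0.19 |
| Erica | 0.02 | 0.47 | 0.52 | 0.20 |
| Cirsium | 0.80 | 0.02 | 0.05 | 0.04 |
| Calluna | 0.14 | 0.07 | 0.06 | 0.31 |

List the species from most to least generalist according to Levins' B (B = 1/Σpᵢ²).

Σp_P2ᵢ² = 0.02² + 0.02² + 0.02² + 0.80² + 0.14² = 0.0004 + 0.0004 + 0.0004 + 0.6400 + 0.0196 = 0.6608
B_P2 = 1 / 0.6608 = 1.5133
Σp_P3ᵢ² = 0.33² + 0.11² + 0.47² + 0.02² + 0.07² = 0.1089 + 0.0121 + 0.2209 + 0.0004 + 0.0049 = 0.3472
B_P3 = 1 / 0.3472 = 2.8802
Σp_P1ᵢ² = 0.31² + 0.06² + 0.52² + 0.05² + 0.06² = 0.0961 + 0.0036 + 0.2704 + 0.0025 + 0.0036 = 0.3762
B_P1 = 1 / 0.3762 = 2.6582
Σp_P4ᵢ² = 0.26² + 0.19² + 0.20² + 0.04² + 0.31² = 0.0676 + 0.0361 + 0.0400 + 0.0016 + 0.0961 = 0.2414
B_P4 = 1 / 0.2414 = 4.1425
Ranking by B (broadest → narrowest): population P4 (4.14) > population P3 (2.88) > population P1 (2.66) > population P2 (1.51)

population P4 > population P3 > population P1 > population P2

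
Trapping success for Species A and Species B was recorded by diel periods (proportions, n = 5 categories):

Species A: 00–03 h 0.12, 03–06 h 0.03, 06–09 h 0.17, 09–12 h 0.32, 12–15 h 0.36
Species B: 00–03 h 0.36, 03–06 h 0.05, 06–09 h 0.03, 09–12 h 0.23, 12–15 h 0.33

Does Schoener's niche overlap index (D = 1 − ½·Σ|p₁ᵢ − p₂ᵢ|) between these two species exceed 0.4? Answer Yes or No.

Yes

Σ|p₁ᵢ − p₂ᵢ| = 0.24 + 0.02 + 0.14 + 0.09 + 0.03 = 0.52
D = 1 − ½ × 0.52 = 1 − 0.260 = 0.7400
D = 0.7400 > 0.4 → Yes.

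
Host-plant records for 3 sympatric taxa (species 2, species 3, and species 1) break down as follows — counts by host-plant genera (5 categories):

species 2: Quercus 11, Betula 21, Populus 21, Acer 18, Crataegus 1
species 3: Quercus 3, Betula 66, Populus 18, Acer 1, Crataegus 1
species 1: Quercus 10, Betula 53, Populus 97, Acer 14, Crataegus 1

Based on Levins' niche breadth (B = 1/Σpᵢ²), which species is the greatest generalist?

species 2

Proportions for species 2 (n=72): 11/72=0.1528, 21/72=0.2917, 21/72=0.2917, 18/72=0.2500, 1/72=0.0139
Proportions for species 3 (n=89): 3/89=0.0337, 66/89=0.7416, 18/89=0.2022, 1/89=0.0112, 1/89=0.0112
Proportions for species 1 (n=175): 10/175=0.0571, 53/175=0.3029, 97/175=0.5543, 14/175=0.0800, 1/175=0.0057
Σp_2ᵢ² = 0.1528² + 0.2917² + 0.2917² + 0.2500² + 0.0139² = 0.023348 + 0.085089 + 0.085089 + 0.062500 + 0.000193 = 0.256219
B_2 = 1 / 0.256219 = 3.9029
Σp_3ᵢ² = 0.0337² + 0.7416² + 0.2022² + 0.0112² + 0.0112² = 0.001136 + 0.549971 + 0.040885 + 0.000125 + 0.000125 = 0.592242
B_3 = 1 / 0.592242 = 1.6885
Σp_1ᵢ² = 0.0571² + 0.3029² + 0.5543² + 0.0800² + 0.0057² = 0.003260 + 0.091748 + 0.307248 + 0.006400 + 0.000032 = 0.408688
B_1 = 1 / 0.408688 = 2.4469
Highest B → broadest niche (most generalist): species 2 (B = 3.90).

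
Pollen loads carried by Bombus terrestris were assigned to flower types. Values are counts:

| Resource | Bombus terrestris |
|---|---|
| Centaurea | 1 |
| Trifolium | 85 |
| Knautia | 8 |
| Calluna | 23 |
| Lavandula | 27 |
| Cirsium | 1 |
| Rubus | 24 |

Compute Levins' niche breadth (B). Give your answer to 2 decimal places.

3.13

Proportions for Bombus terrestris (n=169): 1/169=0.0059, 85/169=0.5030, 8/169=0.0473, 23/169=0.1361, 27/169=0.1598, 1/169=0.0059, 24/169=0.1420
Σpᵢ² = 0.0059² + 0.5030² + 0.0473² + 0.1361² + 0.1598² + 0.0059² + 0.1420² = 0.000035 + 0.253009 + 0.002237 + 0.018523 + 0.025536 + 0.000035 + 0.020164 = 0.319539
B = 1 / 0.319539 = 3.1295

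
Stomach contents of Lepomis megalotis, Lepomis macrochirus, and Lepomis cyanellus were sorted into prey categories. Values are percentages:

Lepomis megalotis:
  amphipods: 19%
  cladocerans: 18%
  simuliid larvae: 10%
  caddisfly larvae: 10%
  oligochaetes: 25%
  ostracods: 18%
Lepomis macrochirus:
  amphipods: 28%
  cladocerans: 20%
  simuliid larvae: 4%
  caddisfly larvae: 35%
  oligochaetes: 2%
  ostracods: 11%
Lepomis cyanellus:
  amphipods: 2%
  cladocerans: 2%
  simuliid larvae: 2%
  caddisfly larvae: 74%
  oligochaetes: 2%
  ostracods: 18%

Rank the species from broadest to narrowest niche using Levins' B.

Convert percentages to proportions (divide by 100).
Σp_megaᵢ² = 0.19² + 0.18² + 0.10² + 0.10² + 0.25² + 0.18² = 0.0361 + 0.0324 + 0.0100 + 0.0100 + 0.0625 + 0.0324 = 0.1834
B_mega = 1 / 0.1834 = 5.4526
Σp_macrᵢ² = 0.28² + 0.20² + 0.04² + 0.35² + 0.02² + 0.11² = 0.0784 + 0.0400 + 0.0016 + 0.1225 + 0.0004 + 0.0121 = 0.2550
B_macr = 1 / 0.2550 = 3.9216
Σp_cyanᵢ² = 0.02² + 0.02² + 0.02² + 0.74² + 0.02² + 0.18² = 0.0004 + 0.0004 + 0.0004 + 0.5476 + 0.0004 + 0.0324 = 0.5816
B_cyan = 1 / 0.5816 = 1.7194
Ranking by B (broadest → narrowest): Lepomis megalotis (5.45) > Lepomis macrochirus (3.92) > Lepomis cyanellus (1.72)

Lepomis megalotis > Lepomis macrochirus > Lepomis cyanellus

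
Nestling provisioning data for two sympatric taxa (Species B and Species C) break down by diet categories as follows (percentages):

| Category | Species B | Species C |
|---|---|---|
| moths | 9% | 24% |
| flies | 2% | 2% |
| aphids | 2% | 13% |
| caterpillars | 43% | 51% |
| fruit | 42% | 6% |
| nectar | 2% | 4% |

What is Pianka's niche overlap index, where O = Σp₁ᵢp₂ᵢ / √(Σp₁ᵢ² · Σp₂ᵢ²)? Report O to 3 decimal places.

Convert percentages to proportions (divide by 100).
Σ p₁ᵢp₂ᵢ = 0.0216 + 0.0004 + 0.0026 + 0.2193 + 0.0252 + 0.0008 = 0.2699
Σp_1ᵢ² = 0.09² + 0.02² + 0.02² + 0.43² + 0.42² + 0.02² = 0.0081 + 0.0004 + 0.0004 + 0.1849 + 0.1764 + 0.0004 = 0.3706
Σp_2ᵢ² = 0.24² + 0.02² + 0.13² + 0.51² + 0.06² + 0.04² = 0.0576 + 0.0004 + 0.0169 + 0.2601 + 0.0036 + 0.0016 = 0.3402
O = 0.2699 / √(0.3706 × 0.3402) = 0.2699 / 0.355075 = 0.76012

0.760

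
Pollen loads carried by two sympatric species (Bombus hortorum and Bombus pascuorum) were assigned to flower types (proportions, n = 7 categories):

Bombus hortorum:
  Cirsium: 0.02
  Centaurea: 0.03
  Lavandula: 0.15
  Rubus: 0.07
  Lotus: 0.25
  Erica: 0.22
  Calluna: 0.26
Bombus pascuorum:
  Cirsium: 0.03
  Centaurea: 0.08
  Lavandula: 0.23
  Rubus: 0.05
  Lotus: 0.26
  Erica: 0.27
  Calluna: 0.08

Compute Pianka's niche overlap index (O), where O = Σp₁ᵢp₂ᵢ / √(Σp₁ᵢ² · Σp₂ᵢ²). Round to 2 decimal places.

0.89

Σ p₁ᵢp₂ᵢ = 0.0006 + 0.0024 + 0.0345 + 0.0035 + 0.0650 + 0.0594 + 0.0208 = 0.1862
Σp_1ᵢ² = 0.02² + 0.03² + 0.15² + 0.07² + 0.25² + 0.22² + 0.26² = 0.0004 + 0.0009 + 0.0225 + 0.0049 + 0.0625 + 0.0484 + 0.0676 = 0.2072
Σp_2ᵢ² = 0.03² + 0.08² + 0.23² + 0.05² + 0.26² + 0.27² + 0.08² = 0.0009 + 0.0064 + 0.0529 + 0.0025 + 0.0676 + 0.0729 + 0.0064 = 0.2096
O = 0.1862 / √(0.2072 × 0.2096) = 0.1862 / 0.20840 = 0.8935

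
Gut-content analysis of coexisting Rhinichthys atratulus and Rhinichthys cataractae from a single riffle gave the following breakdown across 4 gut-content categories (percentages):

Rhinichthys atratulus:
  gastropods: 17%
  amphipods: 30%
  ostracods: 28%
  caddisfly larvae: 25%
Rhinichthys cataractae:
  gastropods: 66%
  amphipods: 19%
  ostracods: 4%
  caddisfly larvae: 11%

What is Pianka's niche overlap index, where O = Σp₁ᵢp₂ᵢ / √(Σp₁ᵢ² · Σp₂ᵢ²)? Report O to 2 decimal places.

Convert percentages to proportions (divide by 100).
Σ p₁ᵢp₂ᵢ = 0.1122 + 0.0570 + 0.0112 + 0.0275 = 0.2079
Σp_1ᵢ² = 0.17² + 0.30² + 0.28² + 0.25² = 0.0289 + 0.0900 + 0.0784 + 0.0625 = 0.2598
Σp_2ᵢ² = 0.66² + 0.19² + 0.04² + 0.11² = 0.4356 + 0.0361 + 0.0016 + 0.0121 = 0.4854
O = 0.2079 / √(0.2598 × 0.4854) = 0.2079 / 0.35512 = 0.5854

0.59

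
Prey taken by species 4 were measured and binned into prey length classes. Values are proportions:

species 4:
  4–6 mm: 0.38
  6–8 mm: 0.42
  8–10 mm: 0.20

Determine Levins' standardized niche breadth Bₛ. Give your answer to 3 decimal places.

Σpᵢ² = 0.38² + 0.42² + 0.20² = 0.1444 + 0.1764 + 0.0400 = 0.3608
B = 1 / 0.3608 = 2.77162
Bₛ = (B − 1)/(n − 1) = (2.77162 − 1)/(3 − 1) = 1.77162/2 = 0.88581

0.886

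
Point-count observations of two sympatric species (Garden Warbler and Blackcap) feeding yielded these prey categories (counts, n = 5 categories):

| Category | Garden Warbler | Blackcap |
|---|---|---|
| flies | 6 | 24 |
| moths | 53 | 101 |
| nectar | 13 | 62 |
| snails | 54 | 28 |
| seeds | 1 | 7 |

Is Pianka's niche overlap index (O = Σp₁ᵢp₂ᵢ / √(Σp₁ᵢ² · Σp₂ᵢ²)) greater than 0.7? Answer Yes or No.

Yes

Proportions for Garden Warbler (n=127): 6/127=0.0472, 53/127=0.4173, 13/127=0.1024, 54/127=0.4252, 1/127=0.0079
Proportions for Blackcap (n=222): 24/222=0.1081, 101/222=0.4550, 62/222=0.2793, 28/222=0.1261, 7/222=0.0315
Σ p₁ᵢp₂ᵢ = 0.005102 + 0.189872 + 0.028600 + 0.053618 + 0.000249 = 0.277441
Σp_1ᵢ² = 0.0472² + 0.4173² + 0.1024² + 0.4252² + 0.0079² = 0.002228 + 0.174139 + 0.010486 + 0.180795 + 0.000062 = 0.367710
Σp_2ᵢ² = 0.1081² + 0.4550² + 0.2793² + 0.1261² + 0.0315² = 0.011686 + 0.207025 + 0.078008 + 0.015901 + 0.000992 = 0.313612
O = 0.277441 / √(0.367710 × 0.313612) = 0.277441 / 0.3395854 = 0.8170
O = 0.8170 > 0.7 → Yes.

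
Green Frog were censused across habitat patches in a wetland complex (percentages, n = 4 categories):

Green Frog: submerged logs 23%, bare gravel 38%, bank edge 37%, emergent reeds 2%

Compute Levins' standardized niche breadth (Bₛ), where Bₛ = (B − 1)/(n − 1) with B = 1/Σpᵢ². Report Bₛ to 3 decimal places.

Convert percentages to proportions (divide by 100).
Σpᵢ² = 0.23² + 0.38² + 0.37² + 0.02² = 0.0529 + 0.1444 + 0.1369 + 0.0004 = 0.3346
B = 1 / 0.3346 = 2.98864
Bₛ = (B − 1)/(n − 1) = (2.98864 − 1)/(4 − 1) = 1.98864/3 = 0.66288

0.663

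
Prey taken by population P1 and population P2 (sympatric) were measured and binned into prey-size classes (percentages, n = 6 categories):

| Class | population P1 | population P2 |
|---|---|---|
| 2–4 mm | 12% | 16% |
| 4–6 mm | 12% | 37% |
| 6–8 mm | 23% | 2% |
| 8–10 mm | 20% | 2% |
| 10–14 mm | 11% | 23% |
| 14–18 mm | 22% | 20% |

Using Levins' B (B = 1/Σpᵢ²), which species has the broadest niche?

population P1

Convert percentages to proportions (divide by 100).
Σp_P1ᵢ² = 0.12² + 0.12² + 0.23² + 0.20² + 0.11² + 0.22² = 0.0144 + 0.0144 + 0.0529 + 0.0400 + 0.0121 + 0.0484 = 0.1822
B_P1 = 1 / 0.1822 = 5.4885
Σp_P2ᵢ² = 0.16² + 0.37² + 0.02² + 0.02² + 0.23² + 0.20² = 0.0256 + 0.1369 + 0.0004 + 0.0004 + 0.0529 + 0.0400 = 0.2562
B_P2 = 1 / 0.2562 = 3.9032
Highest B → broadest niche (most generalist): population P1 (B = 5.49).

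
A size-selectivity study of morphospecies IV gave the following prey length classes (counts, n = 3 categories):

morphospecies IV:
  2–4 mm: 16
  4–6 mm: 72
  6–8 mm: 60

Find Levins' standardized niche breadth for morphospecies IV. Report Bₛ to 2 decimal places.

0.71

Proportions for morphospecies IV (n=148): 16/148=0.1081, 72/148=0.4865, 60/148=0.4054
Σpᵢ² = 0.1081² + 0.4865² + 0.4054² = 0.011686 + 0.236682 + 0.164349 = 0.412717
B = 1 / 0.412717 = 2.4230
Bₛ = (B − 1)/(n − 1) = (2.4230 − 1)/(3 − 1) = 1.4230/2 = 0.7115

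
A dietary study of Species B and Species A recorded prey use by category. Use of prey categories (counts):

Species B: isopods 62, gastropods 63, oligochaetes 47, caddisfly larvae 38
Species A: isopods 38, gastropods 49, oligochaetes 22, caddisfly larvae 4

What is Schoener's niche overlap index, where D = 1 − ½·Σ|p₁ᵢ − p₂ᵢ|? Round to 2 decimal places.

Proportions for Species B (n=210): 62/210=0.2952, 63/210=0.3000, 47/210=0.2238, 38/210=0.1810
Proportions for Species A (n=113): 38/113=0.3363, 49/113=0.4336, 22/113=0.1947, 4/113=0.0354
Σ|p₁ᵢ − p₂ᵢ| = 0.0411 + 0.1336 + 0.0291 + 0.1456 = 0.3494
D = 1 − ½ × 0.3494 = 1 − 0.17470 = 0.82530

0.83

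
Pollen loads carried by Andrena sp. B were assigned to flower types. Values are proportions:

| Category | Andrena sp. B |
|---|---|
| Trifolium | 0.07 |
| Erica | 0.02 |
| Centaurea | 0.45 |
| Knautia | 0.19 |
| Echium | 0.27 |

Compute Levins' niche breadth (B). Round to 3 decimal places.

Σpᵢ² = 0.07² + 0.02² + 0.45² + 0.19² + 0.27² = 0.0049 + 0.0004 + 0.2025 + 0.0361 + 0.0729 = 0.3168
B = 1 / 0.3168 = 3.15657

3.157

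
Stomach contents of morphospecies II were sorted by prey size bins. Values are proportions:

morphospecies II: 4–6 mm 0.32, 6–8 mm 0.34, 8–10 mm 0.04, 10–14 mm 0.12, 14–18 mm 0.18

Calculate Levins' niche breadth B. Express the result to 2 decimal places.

3.75

Σpᵢ² = 0.32² + 0.34² + 0.04² + 0.12² + 0.18² = 0.1024 + 0.1156 + 0.0016 + 0.0144 + 0.0324 = 0.2664
B = 1 / 0.2664 = 3.7538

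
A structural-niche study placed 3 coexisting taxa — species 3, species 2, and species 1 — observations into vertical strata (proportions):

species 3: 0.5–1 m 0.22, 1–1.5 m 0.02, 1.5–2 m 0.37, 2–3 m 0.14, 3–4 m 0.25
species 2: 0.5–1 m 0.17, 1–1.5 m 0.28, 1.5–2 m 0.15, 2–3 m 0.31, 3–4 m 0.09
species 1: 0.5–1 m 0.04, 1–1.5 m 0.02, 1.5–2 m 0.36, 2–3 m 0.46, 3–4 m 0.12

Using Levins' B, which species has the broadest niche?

Σp_3ᵢ² = 0.22² + 0.02² + 0.37² + 0.14² + 0.25² = 0.0484 + 0.0004 + 0.1369 + 0.0196 + 0.0625 = 0.2678
B_3 = 1 / 0.2678 = 3.7341
Σp_2ᵢ² = 0.17² + 0.28² + 0.15² + 0.31² + 0.09² = 0.0289 + 0.0784 + 0.0225 + 0.0961 + 0.0081 = 0.2340
B_2 = 1 / 0.2340 = 4.2735
Σp_1ᵢ² = 0.04² + 0.02² + 0.36² + 0.46² + 0.12² = 0.0016 + 0.0004 + 0.1296 + 0.2116 + 0.0144 = 0.3576
B_1 = 1 / 0.3576 = 2.7964
Highest B → broadest niche (most generalist): species 2 (B = 4.27).

species 2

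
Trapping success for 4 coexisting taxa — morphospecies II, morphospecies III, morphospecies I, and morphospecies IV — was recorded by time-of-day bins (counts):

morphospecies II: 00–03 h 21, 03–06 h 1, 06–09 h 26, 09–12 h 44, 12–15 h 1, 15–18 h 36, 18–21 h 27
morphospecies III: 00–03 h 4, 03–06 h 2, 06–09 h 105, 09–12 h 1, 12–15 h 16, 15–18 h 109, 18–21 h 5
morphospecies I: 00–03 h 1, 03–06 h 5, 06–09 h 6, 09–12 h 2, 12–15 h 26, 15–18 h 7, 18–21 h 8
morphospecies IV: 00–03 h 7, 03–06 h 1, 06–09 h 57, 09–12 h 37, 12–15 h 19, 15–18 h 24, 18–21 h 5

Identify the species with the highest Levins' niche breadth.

morphospecies II

Proportions for morphospecies II (n=156): 21/156=0.1346, 1/156=0.0064, 26/156=0.1667, 44/156=0.2821, 1/156=0.0064, 36/156=0.2308, 27/156=0.1731
Proportions for morphospecies III (n=242): 4/242=0.0165, 2/242=0.0083, 105/242=0.4339, 1/242=0.0041, 16/242=0.0661, 109/242=0.4504, 5/242=0.0207
Proportions for morphospecies I (n=55): 1/55=0.0182, 5/55=0.0909, 6/55=0.1091, 2/55=0.0364, 26/55=0.4727, 7/55=0.1273, 8/55=0.1455
Proportions for morphospecies IV (n=150): 7/150=0.0467, 1/150=0.0067, 57/150=0.3800, 37/150=0.2467, 19/150=0.1267, 24/150=0.1600, 5/150=0.0333
Σp_IIᵢ² = 0.1346² + 0.0064² + 0.1667² + 0.2821² + 0.0064² + 0.2308² + 0.1731² = 0.018117 + 0.000041 + 0.027789 + 0.079580 + 0.000041 + 0.053269 + 0.029964 = 0.208801
B_II = 1 / 0.208801 = 4.7892
Σp_IIIᵢ² = 0.0165² + 0.0083² + 0.4339² + 0.0041² + 0.0661² + 0.4504² + 0.0207² = 0.000272 + 0.000069 + 0.188269 + 0.000017 + 0.004369 + 0.202860 + 0.000428 = 0.396284
B_III = 1 / 0.396284 = 2.5234
Σp_Iᵢ² = 0.0182² + 0.0909² + 0.1091² + 0.0364² + 0.4727² + 0.1273² + 0.1455² = 0.000331 + 0.008263 + 0.011903 + 0.001325 + 0.223445 + 0.016205 + 0.021170 = 0.282642
B_I = 1 / 0.282642 = 3.5380
Σp_IVᵢ² = 0.0467² + 0.0067² + 0.3800² + 0.2467² + 0.1267² + 0.1600² + 0.0333² = 0.002181 + 0.000045 + 0.144400 + 0.060861 + 0.016053 + 0.025600 + 0.001109 = 0.250249
B_IV = 1 / 0.250249 = 3.9960
Highest B → broadest niche (most generalist): morphospecies II (B = 4.79).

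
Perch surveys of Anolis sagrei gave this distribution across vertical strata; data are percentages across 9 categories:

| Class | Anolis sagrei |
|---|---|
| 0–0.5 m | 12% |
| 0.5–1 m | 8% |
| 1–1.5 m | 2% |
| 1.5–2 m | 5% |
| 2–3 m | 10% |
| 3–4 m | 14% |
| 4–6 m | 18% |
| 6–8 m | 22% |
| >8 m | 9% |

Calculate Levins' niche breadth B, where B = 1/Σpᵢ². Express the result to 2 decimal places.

Convert percentages to proportions (divide by 100).
Σpᵢ² = 0.12² + 0.08² + 0.02² + 0.05² + 0.10² + 0.14² + 0.18² + 0.22² + 0.09² = 0.0144 + 0.0064 + 0.0004 + 0.0025 + 0.0100 + 0.0196 + 0.0324 + 0.0484 + 0.0081 = 0.1422
B = 1 / 0.1422 = 7.0323

7.03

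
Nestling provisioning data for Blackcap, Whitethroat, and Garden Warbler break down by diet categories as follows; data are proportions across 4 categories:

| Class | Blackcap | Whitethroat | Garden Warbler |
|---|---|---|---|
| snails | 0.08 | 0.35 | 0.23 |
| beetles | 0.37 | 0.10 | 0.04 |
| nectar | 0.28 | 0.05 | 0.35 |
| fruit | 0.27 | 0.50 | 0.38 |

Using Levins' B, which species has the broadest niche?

Blackcap

Σp_Blacᵢ² = 0.08² + 0.37² + 0.28² + 0.27² = 0.0064 + 0.1369 + 0.0784 + 0.0729 = 0.2946
B_Blac = 1 / 0.2946 = 3.3944
Σp_Whitᵢ² = 0.35² + 0.10² + 0.05² + 0.50² = 0.1225 + 0.0100 + 0.0025 + 0.2500 = 0.3850
B_Whit = 1 / 0.3850 = 2.5974
Σp_Warbᵢ² = 0.23² + 0.04² + 0.35² + 0.38² = 0.0529 + 0.0016 + 0.1225 + 0.1444 = 0.3214
B_Warb = 1 / 0.3214 = 3.1114
Highest B → broadest niche (most generalist): Blackcap (B = 3.39).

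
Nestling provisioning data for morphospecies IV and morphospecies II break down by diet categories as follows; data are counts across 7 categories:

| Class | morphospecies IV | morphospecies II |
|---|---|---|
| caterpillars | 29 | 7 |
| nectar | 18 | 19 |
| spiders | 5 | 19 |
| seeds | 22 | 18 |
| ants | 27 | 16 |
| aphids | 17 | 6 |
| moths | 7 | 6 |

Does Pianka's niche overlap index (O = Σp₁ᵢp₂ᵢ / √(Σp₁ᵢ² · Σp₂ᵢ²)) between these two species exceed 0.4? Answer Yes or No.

Proportions for morphospecies IV (n=125): 29/125=0.2320, 18/125=0.1440, 5/125=0.0400, 22/125=0.1760, 27/125=0.2160, 17/125=0.1360, 7/125=0.0560
Proportions for morphospecies II (n=91): 7/91=0.0769, 19/91=0.2088, 19/91=0.2088, 18/91=0.1978, 16/91=0.1758, 6/91=0.0659, 6/91=0.0659
Σ p₁ᵢp₂ᵢ = 0.017841 + 0.030067 + 0.008352 + 0.034813 + 0.037973 + 0.008962 + 0.003690 = 0.141698
Σp_1ᵢ² = 0.2320² + 0.1440² + 0.0400² + 0.1760² + 0.2160² + 0.1360² + 0.0560² = 0.053824 + 0.020736 + 0.001600 + 0.030976 + 0.046656 + 0.018496 + 0.003136 = 0.175424
Σp_2ᵢ² = 0.0769² + 0.2088² + 0.2088² + 0.1978² + 0.1758² + 0.0659² + 0.0659² = 0.005914 + 0.043597 + 0.043597 + 0.039125 + 0.030906 + 0.004343 + 0.004343 = 0.171825
O = 0.141698 / √(0.175424 × 0.171825) = 0.141698 / 0.1736152 = 0.8162
O = 0.8162 > 0.4 → Yes.

Yes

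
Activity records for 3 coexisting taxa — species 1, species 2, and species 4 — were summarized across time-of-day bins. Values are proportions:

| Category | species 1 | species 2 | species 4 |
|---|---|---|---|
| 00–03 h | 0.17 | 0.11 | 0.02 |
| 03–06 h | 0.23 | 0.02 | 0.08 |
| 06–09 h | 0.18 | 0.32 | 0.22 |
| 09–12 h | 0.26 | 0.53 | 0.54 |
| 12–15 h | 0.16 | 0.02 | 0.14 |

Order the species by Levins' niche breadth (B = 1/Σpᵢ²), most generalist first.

species 1 > species 4 > species 2

Σp_1ᵢ² = 0.17² + 0.23² + 0.18² + 0.26² + 0.16² = 0.0289 + 0.0529 + 0.0324 + 0.0676 + 0.0256 = 0.2074
B_1 = 1 / 0.2074 = 4.8216
Σp_2ᵢ² = 0.11² + 0.02² + 0.32² + 0.53² + 0.02² = 0.0121 + 0.0004 + 0.1024 + 0.2809 + 0.0004 = 0.3962
B_2 = 1 / 0.3962 = 2.5240
Σp_4ᵢ² = 0.02² + 0.08² + 0.22² + 0.54² + 0.14² = 0.0004 + 0.0064 + 0.0484 + 0.2916 + 0.0196 = 0.3664
B_4 = 1 / 0.3664 = 2.7293
Ranking by B (broadest → narrowest): species 1 (4.82) > species 4 (2.73) > species 2 (2.52)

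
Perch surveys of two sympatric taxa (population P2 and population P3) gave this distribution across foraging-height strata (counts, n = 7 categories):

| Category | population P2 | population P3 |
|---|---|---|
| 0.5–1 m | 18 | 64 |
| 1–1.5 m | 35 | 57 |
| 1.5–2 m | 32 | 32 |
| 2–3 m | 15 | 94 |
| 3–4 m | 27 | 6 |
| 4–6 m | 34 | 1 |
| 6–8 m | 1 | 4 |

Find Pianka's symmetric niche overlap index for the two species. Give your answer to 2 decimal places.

0.64

Proportions for population P2 (n=162): 18/162=0.1111, 35/162=0.2160, 32/162=0.1975, 15/162=0.0926, 27/162=0.1667, 34/162=0.2099, 1/162=0.0062
Proportions for population P3 (n=258): 64/258=0.2481, 57/258=0.2209, 32/258=0.1240, 94/258=0.3643, 6/258=0.0233, 1/258=0.0039, 4/258=0.0155
Σ p₁ᵢp₂ᵢ = 0.027564 + 0.047714 + 0.024490 + 0.033734 + 0.003884 + 0.000819 + 0.000096 = 0.138301
Σp_1ᵢ² = 0.1111² + 0.2160² + 0.1975² + 0.0926² + 0.1667² + 0.2099² + 0.0062² = 0.012343 + 0.046656 + 0.039006 + 0.008575 + 0.027789 + 0.044058 + 0.000038 = 0.178465
Σp_2ᵢ² = 0.2481² + 0.2209² + 0.1240² + 0.3643² + 0.0233² + 0.0039² + 0.0155² = 0.061554 + 0.048797 + 0.015376 + 0.132714 + 0.000543 + 0.000015 + 0.000240 = 0.259239
O = 0.138301 / √(0.178465 × 0.259239) = 0.138301 / 0.2150932 = 0.6430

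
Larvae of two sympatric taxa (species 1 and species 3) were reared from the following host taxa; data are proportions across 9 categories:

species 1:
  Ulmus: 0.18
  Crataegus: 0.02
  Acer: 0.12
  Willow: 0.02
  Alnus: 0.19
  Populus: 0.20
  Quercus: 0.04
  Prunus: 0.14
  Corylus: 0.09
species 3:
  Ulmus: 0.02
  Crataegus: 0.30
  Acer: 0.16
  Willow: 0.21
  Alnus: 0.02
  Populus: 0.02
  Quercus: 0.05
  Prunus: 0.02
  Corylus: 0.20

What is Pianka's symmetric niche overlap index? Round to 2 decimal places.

Σ p₁ᵢp₂ᵢ = 0.0036 + 0.0060 + 0.0192 + 0.0042 + 0.0038 + 0.0040 + 0.0020 + 0.0028 + 0.0180 = 0.0636
Σp_1ᵢ² = 0.18² + 0.02² + 0.12² + 0.02² + 0.19² + 0.20² + 0.04² + 0.14² + 0.09² = 0.0324 + 0.0004 + 0.0144 + 0.0004 + 0.0361 + 0.0400 + 0.0016 + 0.0196 + 0.0081 = 0.1530
Σp_2ᵢ² = 0.02² + 0.30² + 0.16² + 0.21² + 0.02² + 0.02² + 0.05² + 0.02² + 0.20² = 0.0004 + 0.0900 + 0.0256 + 0.0441 + 0.0004 + 0.0004 + 0.0025 + 0.0004 + 0.0400 = 0.2038
O = 0.0636 / √(0.1530 × 0.2038) = 0.0636 / 0.17658 = 0.3602

0.36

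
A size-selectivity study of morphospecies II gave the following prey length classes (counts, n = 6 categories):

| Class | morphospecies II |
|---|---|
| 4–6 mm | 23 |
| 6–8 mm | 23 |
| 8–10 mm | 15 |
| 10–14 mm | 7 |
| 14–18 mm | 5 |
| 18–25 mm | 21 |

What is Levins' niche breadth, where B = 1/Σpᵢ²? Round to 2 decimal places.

4.91

Proportions for morphospecies II (n=94): 23/94=0.2447, 23/94=0.2447, 15/94=0.1596, 7/94=0.0745, 5/94=0.0532, 21/94=0.2234
Σpᵢ² = 0.2447² + 0.2447² + 0.1596² + 0.0745² + 0.0532² + 0.2234² = 0.059878 + 0.059878 + 0.025472 + 0.005550 + 0.002830 + 0.049908 = 0.203516
B = 1 / 0.203516 = 4.9136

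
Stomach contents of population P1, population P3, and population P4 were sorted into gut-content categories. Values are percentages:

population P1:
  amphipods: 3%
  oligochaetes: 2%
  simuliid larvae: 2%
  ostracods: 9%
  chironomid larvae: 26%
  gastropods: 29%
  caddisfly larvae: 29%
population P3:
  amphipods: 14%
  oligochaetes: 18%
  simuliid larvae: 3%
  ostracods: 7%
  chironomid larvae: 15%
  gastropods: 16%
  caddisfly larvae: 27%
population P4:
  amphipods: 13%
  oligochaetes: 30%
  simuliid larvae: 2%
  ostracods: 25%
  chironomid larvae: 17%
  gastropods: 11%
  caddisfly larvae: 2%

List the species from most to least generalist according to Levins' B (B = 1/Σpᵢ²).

Convert percentages to proportions (divide by 100).
Σp_P1ᵢ² = 0.03² + 0.02² + 0.02² + 0.09² + 0.26² + 0.29² + 0.29² = 0.0009 + 0.0004 + 0.0004 + 0.0081 + 0.0676 + 0.0841 + 0.0841 = 0.2456
B_P1 = 1 / 0.2456 = 4.0717
Σp_P3ᵢ² = 0.14² + 0.18² + 0.03² + 0.07² + 0.15² + 0.16² + 0.27² = 0.0196 + 0.0324 + 0.0009 + 0.0049 + 0.0225 + 0.0256 + 0.0729 = 0.1788
B_P3 = 1 / 0.1788 = 5.5928
Σp_P4ᵢ² = 0.13² + 0.30² + 0.02² + 0.25² + 0.17² + 0.11² + 0.02² = 0.0169 + 0.0900 + 0.0004 + 0.0625 + 0.0289 + 0.0121 + 0.0004 = 0.2112
B_P4 = 1 / 0.2112 = 4.7348
Ranking by B (broadest → narrowest): population P3 (5.59) > population P4 (4.73) > population P1 (4.07)

population P3 > population P4 > population P1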